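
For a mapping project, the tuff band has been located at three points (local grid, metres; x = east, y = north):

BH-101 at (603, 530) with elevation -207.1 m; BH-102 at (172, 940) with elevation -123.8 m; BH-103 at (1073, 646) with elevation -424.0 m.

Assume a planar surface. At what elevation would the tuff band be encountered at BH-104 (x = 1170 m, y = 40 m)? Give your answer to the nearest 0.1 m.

Let the plane be z = a·x + b·y + c.
BH-102−BH-101: −431a + 410b = 83.3;  BH-103−BH-101: 470a + 116b = −216.9.
Solving gives a = −0.406236, b = −0.223872.
Then c = -207.1 − a·603 − b·530 = 156.51.
At (1170, 40): z = −475.3 − 9.0 + 156.51 = -327.7 m.

-327.7 m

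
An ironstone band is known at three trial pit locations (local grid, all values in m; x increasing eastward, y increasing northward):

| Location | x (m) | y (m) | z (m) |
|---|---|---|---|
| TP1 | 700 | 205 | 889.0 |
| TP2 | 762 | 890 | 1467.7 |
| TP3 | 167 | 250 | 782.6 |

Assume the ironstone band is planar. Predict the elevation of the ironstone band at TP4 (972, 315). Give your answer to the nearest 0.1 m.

Two edge vectors: TP1→TP2 = (62, 685, 578.7), TP1→TP3 = (-533, 45, -106.4).
Normal n = (TP1→TP2) × (TP1→TP3) = (-98925.5, -301850.3, 367895).
So ∂z/∂x = −n_x/n_z = 0.26890 and ∂z/∂y = −n_y/n_z = 0.82048.
Intercept c from TP1: 889 − 188.23 − 168.20 = 532.57.
At (972, 315): z = 261.4 + 258.5 + 532.57 = 1052.4 m.

1052.4 m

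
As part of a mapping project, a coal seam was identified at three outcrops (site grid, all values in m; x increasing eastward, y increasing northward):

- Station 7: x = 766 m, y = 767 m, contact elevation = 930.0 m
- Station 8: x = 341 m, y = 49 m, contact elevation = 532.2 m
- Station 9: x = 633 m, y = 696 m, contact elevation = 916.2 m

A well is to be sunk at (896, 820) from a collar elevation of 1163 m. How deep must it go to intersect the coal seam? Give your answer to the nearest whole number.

231 m

Two edge vectors: Station 7→Station 8 = (-425, -718, -397.8), Station 7→Station 9 = (-133, -71, -13.8).
Normal n = (Station 7→Station 8) × (Station 7→Station 9) = (-18335.4, 47042.4, -65319).
So ∂z/∂x = −n_x/n_z = −0.28071 and ∂z/∂y = −n_y/n_z = 0.72019.
Intercept c from Station 7: 930 + 215.02 − 552.39 = 592.63.
At (896, 820): z_contact = −251.5 + 590.6 + 592.63 = 931.7 m.
Depth below ground = 1163 − 931.7 = 231 m.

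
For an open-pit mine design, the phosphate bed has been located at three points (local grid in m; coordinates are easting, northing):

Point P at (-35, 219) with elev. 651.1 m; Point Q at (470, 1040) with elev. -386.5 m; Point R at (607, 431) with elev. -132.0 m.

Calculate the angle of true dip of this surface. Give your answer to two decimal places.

50.09°

Two edge vectors: Point P→Point Q = (505, 821, -1037.6), Point P→Point R = (642, 212, -783.1).
Normal n = (Point P→Point Q) × (Point P→Point R) = (-422953.9, -270673.7, -420022).
So ∂z/∂easting = −n_x/n_z = −1.00698 and ∂z/∂northing = −n_y/n_z = −0.64443.
Gradient magnitude |∇z| = √(a² + b²) = √(1.01401 + 0.41529) = 1.19553.
True dip = arctan(1.19553) = 50.09°, dipping toward ENE (azimuth ≈ 057°).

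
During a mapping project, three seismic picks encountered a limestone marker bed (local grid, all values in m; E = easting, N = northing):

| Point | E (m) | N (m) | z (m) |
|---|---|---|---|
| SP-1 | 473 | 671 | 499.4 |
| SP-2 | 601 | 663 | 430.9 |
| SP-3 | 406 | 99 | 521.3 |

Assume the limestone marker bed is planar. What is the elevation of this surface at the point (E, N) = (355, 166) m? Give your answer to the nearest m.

550 m

Let the plane be z = a·E + b·N + c.
SP-2−SP-1: 128a − 8b = −68.5;  SP-3−SP-1: −67a − 572b = 21.9.
Solving gives a = −0.53364, b = 0.02422.
Then c = 499.4 − a·473 − b·671 = 735.56.
At (355, 166): z = −189.4 + 4.0 + 735.56 = 550.1 m.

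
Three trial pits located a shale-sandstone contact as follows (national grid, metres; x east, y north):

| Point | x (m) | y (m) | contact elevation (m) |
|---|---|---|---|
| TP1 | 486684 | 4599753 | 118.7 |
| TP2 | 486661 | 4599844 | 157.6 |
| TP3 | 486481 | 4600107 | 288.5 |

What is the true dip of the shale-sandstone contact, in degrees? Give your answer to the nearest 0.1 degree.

Let the plane be z = a·x + b·y + c.
TP2−TP1: −23a + 91b = 38.9;  TP3−TP1: −203a + 354b = 169.8.
Solving gives a = −0.16273, b = 0.38634.
Gradient magnitude |∇z| = √(a² + b²) = √(0.02648 + 0.14926) = 0.41922.
True dip = arctan(0.41922) = 22.7°, dipping toward SSE (azimuth ≈ 157°).

22.7°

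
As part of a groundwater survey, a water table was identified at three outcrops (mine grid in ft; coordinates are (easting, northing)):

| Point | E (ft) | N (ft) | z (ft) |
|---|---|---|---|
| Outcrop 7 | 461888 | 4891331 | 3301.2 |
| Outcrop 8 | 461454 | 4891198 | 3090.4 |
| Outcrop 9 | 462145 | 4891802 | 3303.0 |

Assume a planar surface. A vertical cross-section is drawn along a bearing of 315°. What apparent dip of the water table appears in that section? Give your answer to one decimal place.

32.3°

Let the plane be z = a·E + b·N + c.
Outcrop 8−Outcrop 7: −434a − 133b = −210.8;  Outcrop 9−Outcrop 7: 257a + 471b = 1.8.
Solving gives a = 0.58183, b = −0.31365.
Unit vector along 315° is (sin 315°, cos 315°) = (-0.7071, 0.7071).
Slope in that direction = a·(-0.7071) + b·(0.7071) = −0.63321.
Apparent dip = arctan|0.63321| = 32.3° (true dip is 33.5°, so apparent ≤ true as expected).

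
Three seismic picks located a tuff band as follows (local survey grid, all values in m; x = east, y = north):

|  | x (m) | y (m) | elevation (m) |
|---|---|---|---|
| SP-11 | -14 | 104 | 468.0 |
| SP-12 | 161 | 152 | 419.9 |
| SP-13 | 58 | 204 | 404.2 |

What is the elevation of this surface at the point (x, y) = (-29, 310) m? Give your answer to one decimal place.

356.9 m

Two edge vectors: SP-11→SP-12 = (175, 48, -48.1), SP-11→SP-13 = (72, 100, -63.8).
Normal n = (SP-11→SP-12) × (SP-11→SP-13) = (1747.6, 7701.8, 14044).
So ∂z/∂x = −n_x/n_z = −0.12444 and ∂z/∂y = −n_y/n_z = −0.54841.
Intercept c from SP-11: 468 − 1.74 + 57.03 = 523.29.
At (-29, 310): z = 3.6 − 170.0 + 523.29 = 356.9 m.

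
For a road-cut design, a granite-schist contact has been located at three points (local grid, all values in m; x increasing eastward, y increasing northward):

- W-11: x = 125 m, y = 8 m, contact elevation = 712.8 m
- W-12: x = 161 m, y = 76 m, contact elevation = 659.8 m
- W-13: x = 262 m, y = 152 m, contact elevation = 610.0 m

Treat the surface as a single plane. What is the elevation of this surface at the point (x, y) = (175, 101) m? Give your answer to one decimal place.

Let the plane be z = a·x + b·y + c.
W-12−W-11: 36a + 68b = −53;  W-13−W-11: 137a + 144b = −102.8.
Solving gives a = 0.15528, b = −0.86162.
Then c = 712.8 − a·125 − b·8 = 700.28.
At (175, 101): z = 27.2 − 87.0 + 700.28 = 640.4 m.

640.4 m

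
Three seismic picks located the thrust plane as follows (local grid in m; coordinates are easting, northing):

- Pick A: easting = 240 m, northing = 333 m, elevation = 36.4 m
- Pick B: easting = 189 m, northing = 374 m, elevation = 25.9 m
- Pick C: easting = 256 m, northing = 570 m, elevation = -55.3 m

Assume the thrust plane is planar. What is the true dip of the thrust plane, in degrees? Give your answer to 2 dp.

Two edge vectors: Pick A→Pick B = (-51, 41, -10.5), Pick A→Pick C = (16, 237, -91.7).
Normal n = (Pick A→Pick B) × (Pick A→Pick C) = (-1271.2, -4844.7, -12743).
So ∂z/∂easting = −n_x/n_z = −0.09976 and ∂z/∂northing = −n_y/n_z = −0.38019.
Gradient magnitude |∇z| = √(a² + b²) = √(0.00995 + 0.14454) = 0.39305.
True dip = arctan(0.39305) = 21.46°, dipping toward NNE (azimuth ≈ 015°).

21.46°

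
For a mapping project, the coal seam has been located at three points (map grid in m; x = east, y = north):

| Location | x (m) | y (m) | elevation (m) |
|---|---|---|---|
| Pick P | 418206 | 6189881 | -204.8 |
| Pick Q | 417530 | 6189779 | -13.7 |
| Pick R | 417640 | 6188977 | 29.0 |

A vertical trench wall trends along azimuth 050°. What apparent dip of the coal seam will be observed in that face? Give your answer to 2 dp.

Two edge vectors: Pick P→Pick Q = (-676, -102, 191.1), Pick P→Pick R = (-566, -904, 233.8).
Normal n = (Pick P→Pick Q) × (Pick P→Pick R) = (148906.8, 49886.2, 553372).
So ∂z/∂x = −n_x/n_z = −0.26909 and ∂z/∂y = −n_y/n_z = −0.09015.
Unit vector along 050° is (sin 50°, cos 50°) = (0.7660, 0.6428).
Slope in that direction = a·(0.7660) + b·(0.6428) = −0.26408.
Apparent dip = arctan|0.26408| = 14.79° (true dip is 15.8°, so apparent ≤ true as expected).

14.79°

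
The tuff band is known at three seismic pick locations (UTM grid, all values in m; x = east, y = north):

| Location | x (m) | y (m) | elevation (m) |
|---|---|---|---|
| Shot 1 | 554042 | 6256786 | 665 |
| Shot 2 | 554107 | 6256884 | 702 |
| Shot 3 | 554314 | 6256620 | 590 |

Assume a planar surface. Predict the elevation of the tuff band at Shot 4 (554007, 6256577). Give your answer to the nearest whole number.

583 m

Let the plane be z = a·x + b·y + c.
Shot 2−Shot 1: 65a + 98b = 37;  Shot 3−Shot 1: 272a − 166b = −75.
Solving gives a = −0.03225979, b = 0.39894782.
Then c = 665 − a·554042 − b·6256786 = −2477592.85.
At (554007, 6256577): z = −17872.1 + 2496047.7 − 2477592.85 = 582.7 m.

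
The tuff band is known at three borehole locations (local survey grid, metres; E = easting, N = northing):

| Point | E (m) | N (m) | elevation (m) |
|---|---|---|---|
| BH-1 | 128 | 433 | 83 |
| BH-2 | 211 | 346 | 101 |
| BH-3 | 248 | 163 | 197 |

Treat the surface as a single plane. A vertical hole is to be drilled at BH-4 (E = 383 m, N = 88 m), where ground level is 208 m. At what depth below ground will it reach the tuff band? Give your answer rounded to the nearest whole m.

22 m

Let the plane be z = a·E + b·N + c.
BH-2−BH-1: 83a − 87b = 18;  BH-3−BH-1: 120a − 270b = 114.
Solving gives a = −0.42256, b = −0.61003.
Then c = 83 − a·128 − b·433 = 401.23.
At (383, 88): z_contact = −161.8 − 53.7 + 401.23 = 185.7 m.
Depth below ground = 208 − 185.7 = 22 m.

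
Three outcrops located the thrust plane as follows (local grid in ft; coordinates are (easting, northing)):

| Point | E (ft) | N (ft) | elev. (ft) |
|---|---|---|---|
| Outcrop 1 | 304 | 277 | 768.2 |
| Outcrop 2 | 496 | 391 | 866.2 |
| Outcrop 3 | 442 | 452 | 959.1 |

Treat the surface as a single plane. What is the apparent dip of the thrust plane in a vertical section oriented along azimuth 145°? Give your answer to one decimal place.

Two edge vectors: Outcrop 1→Outcrop 2 = (192, 114, 98), Outcrop 1→Outcrop 3 = (138, 175, 190.9).
Normal n = (Outcrop 1→Outcrop 2) × (Outcrop 1→Outcrop 3) = (4612.6, -23128.8, 17868).
So ∂z/∂E = −n_x/n_z = −0.25815 and ∂z/∂N = −n_y/n_z = 1.29443.
Unit vector along 145° is (sin 145°, cos 145°) = (0.5736, -0.8192).
Slope in that direction = a·(0.5736) + b·(-0.8192) = −1.20840.
Apparent dip = arctan|1.20840| = 50.4° (true dip is 52.9°, so apparent ≤ true as expected).

50.4°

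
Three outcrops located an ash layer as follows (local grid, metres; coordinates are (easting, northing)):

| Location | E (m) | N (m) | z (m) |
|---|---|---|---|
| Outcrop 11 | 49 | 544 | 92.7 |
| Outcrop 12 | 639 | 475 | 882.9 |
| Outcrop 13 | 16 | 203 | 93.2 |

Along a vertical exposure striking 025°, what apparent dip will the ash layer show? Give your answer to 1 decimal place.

23.9°

Let the plane be z = a·E + b·N + c.
Outcrop 12−Outcrop 11: 590a − 69b = 790.2;  Outcrop 13−Outcrop 11: −33a − 341b = 0.5.
Solving gives a = 1.32416, b = −0.12961.
Unit vector along 025° is (sin 25°, cos 25°) = (0.4226, 0.9063).
Slope in that direction = a·(0.4226) + b·(0.9063) = 0.44215.
Apparent dip = arctan|0.44215| = 23.9° (true dip is 53.1°, so apparent ≤ true as expected).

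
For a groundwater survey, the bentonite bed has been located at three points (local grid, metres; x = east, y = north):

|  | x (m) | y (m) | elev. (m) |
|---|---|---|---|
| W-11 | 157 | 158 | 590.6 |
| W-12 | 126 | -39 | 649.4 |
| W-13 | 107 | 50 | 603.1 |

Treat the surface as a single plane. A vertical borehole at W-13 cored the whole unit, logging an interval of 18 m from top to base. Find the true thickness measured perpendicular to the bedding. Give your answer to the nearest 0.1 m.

14.6 m

Let the plane be z = a·x + b·y + c.
W-12−W-11: −31a − 197b = 58.8;  W-13−W-11: −50a − 108b = 12.5.
Solving gives a = 0.59795, b = −0.39257.
|∇z| = √(a²+b²) = 0.71531, so dip δ = arctan(0.71531) = 35.58°.
True thickness = vertical thickness × cos δ = 18 × cos 35.58° = 14.6 m.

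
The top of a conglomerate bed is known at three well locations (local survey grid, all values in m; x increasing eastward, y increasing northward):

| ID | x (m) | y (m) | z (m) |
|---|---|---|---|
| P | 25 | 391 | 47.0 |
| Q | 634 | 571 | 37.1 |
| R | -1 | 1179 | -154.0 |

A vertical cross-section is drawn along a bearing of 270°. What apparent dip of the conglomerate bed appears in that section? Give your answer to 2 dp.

3.35°

Let the plane be z = a·x + b·y + c.
Q−P: 609a + 180b = −9.9;  R−P: −26a + 788b = −201.
Solving gives a = 0.05856, b = −0.25314.
Unit vector along 270° is (sin 270°, cos 270°) = (-1.0000, -0.0000).
Slope in that direction = a·(-1.0000) + b·(-0.0000) = −0.05856.
Apparent dip = arctan|0.05856| = 3.35° (true dip is 14.6°, so apparent ≤ true as expected).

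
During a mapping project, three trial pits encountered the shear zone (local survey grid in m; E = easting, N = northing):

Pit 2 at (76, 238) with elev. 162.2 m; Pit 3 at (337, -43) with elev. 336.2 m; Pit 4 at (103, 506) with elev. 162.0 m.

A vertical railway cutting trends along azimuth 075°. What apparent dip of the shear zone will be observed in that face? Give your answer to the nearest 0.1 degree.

Let the plane be z = a·E + b·N + c.
Pit 3−Pit 2: 261a − 281b = 174;  Pit 4−Pit 2: 27a + 268b = −0.2.
Solving gives a = 0.60071, b = −0.06127.
Unit vector along 075° is (sin 75°, cos 75°) = (0.9659, 0.2588).
Slope in that direction = a·(0.9659) + b·(0.2588) = 0.56438.
Apparent dip = arctan|0.56438| = 29.4° (true dip is 31.1°, so apparent ≤ true as expected).

29.4°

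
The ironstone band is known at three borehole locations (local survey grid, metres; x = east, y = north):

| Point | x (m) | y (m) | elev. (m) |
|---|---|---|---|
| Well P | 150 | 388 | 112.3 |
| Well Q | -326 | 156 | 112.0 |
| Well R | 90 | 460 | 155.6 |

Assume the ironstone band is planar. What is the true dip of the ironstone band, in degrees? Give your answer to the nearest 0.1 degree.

Two edge vectors: Well P→Well Q = (-476, -232, -0.3), Well P→Well R = (-60, 72, 43.3).
Normal n = (Well P→Well Q) × (Well P→Well R) = (-10024, 20628.8, -48192).
So ∂z/∂x = −n_x/n_z = −0.20800 and ∂z/∂y = −n_y/n_z = 0.42805.
Gradient magnitude |∇z| = √(a² + b²) = √(0.04326 + 0.18323) = 0.47592.
True dip = arctan(0.47592) = 25.5°, dipping toward SSE (azimuth ≈ 154°).

25.5°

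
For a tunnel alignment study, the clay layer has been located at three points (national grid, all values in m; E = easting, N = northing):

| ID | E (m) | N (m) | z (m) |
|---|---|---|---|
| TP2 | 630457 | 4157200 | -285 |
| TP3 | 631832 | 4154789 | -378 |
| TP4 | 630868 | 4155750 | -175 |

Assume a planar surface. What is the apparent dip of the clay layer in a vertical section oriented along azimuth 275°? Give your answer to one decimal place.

Two edge vectors: TP2→TP3 = (1375, -2411, -93), TP2→TP4 = (411, -1450, 110).
Normal n = (TP2→TP3) × (TP2→TP4) = (-400060, -189473, -1002829).
So ∂z/∂E = −n_x/n_z = −0.39893 and ∂z/∂N = −n_y/n_z = −0.18894.
Unit vector along 275° is (sin 275°, cos 275°) = (-0.9962, 0.0872).
Slope in that direction = a·(-0.9962) + b·(0.0872) = 0.38095.
Apparent dip = arctan|0.38095| = 20.9° (true dip is 23.8°, so apparent ≤ true as expected).

20.9°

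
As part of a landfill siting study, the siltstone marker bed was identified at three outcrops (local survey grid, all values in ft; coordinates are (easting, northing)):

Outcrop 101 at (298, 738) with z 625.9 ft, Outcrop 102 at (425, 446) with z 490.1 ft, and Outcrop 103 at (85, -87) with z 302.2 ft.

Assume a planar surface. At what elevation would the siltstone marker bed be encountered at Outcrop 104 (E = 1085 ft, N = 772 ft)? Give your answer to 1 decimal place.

Two edge vectors: Outcrop 101→Outcrop 102 = (127, -292, -135.8), Outcrop 101→Outcrop 103 = (-213, -825, -323.7).
Normal n = (Outcrop 101→Outcrop 102) × (Outcrop 101→Outcrop 103) = (-17514.6, 70035.3, -166971).
So ∂z/∂E = −n_x/n_z = −0.104896 and ∂z/∂N = −n_y/n_z = 0.419446.
Intercept c from Outcrop 101: 625.9 + 31.26 − 309.55 = 347.61.
At (1085, 772): z = −113.8 + 323.8 + 347.61 = 557.6 ft.

557.6 ft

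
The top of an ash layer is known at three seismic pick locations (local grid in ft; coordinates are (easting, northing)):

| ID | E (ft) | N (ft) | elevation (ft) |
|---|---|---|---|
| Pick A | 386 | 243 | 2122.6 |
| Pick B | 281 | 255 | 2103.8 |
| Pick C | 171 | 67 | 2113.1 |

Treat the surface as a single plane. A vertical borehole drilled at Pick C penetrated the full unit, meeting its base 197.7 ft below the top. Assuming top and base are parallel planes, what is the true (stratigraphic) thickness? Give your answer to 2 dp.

Two edge vectors: Pick A→Pick B = (-105, 12, -18.8), Pick A→Pick C = (-215, -176, -9.5).
Normal n = (Pick A→Pick B) × (Pick A→Pick C) = (-3422.8, 3044.5, 21060).
So ∂z/∂E = −n_x/n_z = 0.16253 and ∂z/∂N = −n_y/n_z = −0.14456.
|∇z| = √(a²+b²) = 0.21752, so dip δ = arctan(0.21752) = 12.27°.
True thickness = vertical thickness × cos δ = 197.7 × cos 12.27° = 193.18 ft.

193.18 ft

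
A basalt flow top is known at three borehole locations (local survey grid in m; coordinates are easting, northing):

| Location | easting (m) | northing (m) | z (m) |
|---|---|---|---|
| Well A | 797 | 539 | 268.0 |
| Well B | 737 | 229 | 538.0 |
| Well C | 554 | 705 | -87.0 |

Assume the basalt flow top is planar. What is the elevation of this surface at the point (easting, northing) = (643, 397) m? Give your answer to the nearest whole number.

Let the plane be z = a·easting + b·northing + c.
Well B−Well A: −60a − 310b = 270;  Well C−Well A: −243a + 166b = −355.
Solving gives a = 0.76480, b = −1.01899.
Then c = 268 − a·797 − b·539 = 207.69.
At (643, 397): z = 491.8 − 404.5 + 207.69 = 294.9 m.

295 m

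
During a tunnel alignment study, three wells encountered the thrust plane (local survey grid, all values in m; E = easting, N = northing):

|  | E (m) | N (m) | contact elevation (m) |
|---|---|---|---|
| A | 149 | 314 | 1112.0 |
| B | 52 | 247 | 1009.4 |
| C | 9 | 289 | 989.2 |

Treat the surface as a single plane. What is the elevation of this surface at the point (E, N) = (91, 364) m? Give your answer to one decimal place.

1082.4 m

Two edge vectors: A→B = (-97, -67, -102.6), A→C = (-140, -25, -122.8).
Normal n = (A→B) × (A→C) = (5662.6, 2452.4, -6955).
So ∂z/∂E = −n_x/n_z = 0.81418 and ∂z/∂N = −n_y/n_z = 0.35261.
Intercept c from A: 1112 − 121.31 − 110.72 = 879.97.
At (91, 364): z = 74.1 + 128.3 + 879.97 = 1082.4 m.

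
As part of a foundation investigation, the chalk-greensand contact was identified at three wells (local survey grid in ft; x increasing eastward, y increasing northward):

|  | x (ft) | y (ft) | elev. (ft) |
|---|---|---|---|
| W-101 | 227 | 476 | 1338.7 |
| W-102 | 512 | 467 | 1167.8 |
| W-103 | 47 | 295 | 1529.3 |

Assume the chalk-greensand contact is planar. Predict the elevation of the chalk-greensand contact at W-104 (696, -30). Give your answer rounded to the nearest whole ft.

1275 ft

Let the plane be z = a·x + b·y + c.
W-102−W-101: 285a − 9b = −170.9;  W-103−W-101: −180a − 181b = 190.6.
Solving gives a = −0.61363, b = −0.44280.
Then c = 1338.7 − a·227 − b·476 = 1688.77.
At (696, -30): z = −427.1 + 13.3 + 1688.77 = 1275.0 ft.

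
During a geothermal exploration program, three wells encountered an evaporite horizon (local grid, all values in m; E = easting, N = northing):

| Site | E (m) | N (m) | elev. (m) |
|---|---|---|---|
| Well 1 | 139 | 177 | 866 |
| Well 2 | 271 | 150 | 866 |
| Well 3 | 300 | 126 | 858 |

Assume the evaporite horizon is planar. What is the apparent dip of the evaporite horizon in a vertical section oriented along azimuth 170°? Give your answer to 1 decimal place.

Let the plane be z = a·E + b·N + c.
Well 2−Well 1: 132a − 27b = 0;  Well 3−Well 1: 161a − 51b = −8.
Solving gives a = 0.09057, b = 0.44277.
Unit vector along 170° is (sin 170°, cos 170°) = (0.1736, -0.9848).
Slope in that direction = a·(0.1736) + b·(-0.9848) = −0.42031.
Apparent dip = arctan|0.42031| = 22.8° (true dip is 24.3°, so apparent ≤ true as expected).

22.8°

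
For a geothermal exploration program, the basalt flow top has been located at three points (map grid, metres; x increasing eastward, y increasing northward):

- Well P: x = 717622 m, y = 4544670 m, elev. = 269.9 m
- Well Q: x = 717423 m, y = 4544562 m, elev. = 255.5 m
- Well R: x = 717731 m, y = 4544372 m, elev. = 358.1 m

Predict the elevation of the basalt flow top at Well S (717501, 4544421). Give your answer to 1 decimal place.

Let the plane be z = a·x + b·y + c.
Well Q−Well P: −199a − 108b = −14.4;  Well R−Well P: 109a − 298b = 88.2.
Solving gives a = 0.194400203, b = −0.224867040.
Then c = 269.9 − a·717622 − b·4544670 = 882710.53.
At (717501, 4544421): z = 139482.3 − 1021890.5 + 882710.53 = 302.4 m.

302.4 m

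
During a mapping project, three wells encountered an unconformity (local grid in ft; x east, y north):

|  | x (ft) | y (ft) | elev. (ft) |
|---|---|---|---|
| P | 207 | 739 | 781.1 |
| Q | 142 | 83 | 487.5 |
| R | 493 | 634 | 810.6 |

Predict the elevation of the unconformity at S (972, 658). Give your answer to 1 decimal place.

Two edge vectors: P→Q = (-65, -656, -293.6), P→R = (286, -105, 29.5).
Normal n = (P→Q) × (P→R) = (-50180, -82052.1, 194441).
So ∂z/∂x = −n_x/n_z = 0.25807 and ∂z/∂y = −n_y/n_z = 0.42199.
Intercept c from P: 781.1 − 53.42 − 311.85 = 415.83.
At (972, 658): z = 250.8 + 277.7 + 415.83 = 944.3 ft.

944.3 ft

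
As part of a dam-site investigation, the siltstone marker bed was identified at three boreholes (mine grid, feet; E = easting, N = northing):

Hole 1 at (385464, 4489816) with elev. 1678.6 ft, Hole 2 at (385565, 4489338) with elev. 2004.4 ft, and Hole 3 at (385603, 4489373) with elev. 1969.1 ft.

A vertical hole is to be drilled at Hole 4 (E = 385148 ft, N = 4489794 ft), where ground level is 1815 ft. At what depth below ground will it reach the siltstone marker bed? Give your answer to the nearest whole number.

41 ft

Two edge vectors: Hole 1→Hole 2 = (101, -478, 325.8), Hole 1→Hole 3 = (139, -443, 290.5).
Normal n = (Hole 1→Hole 2) × (Hole 1→Hole 3) = (5470.4, 15945.7, 21699).
So ∂z/∂E = −n_x/n_z = −0.25210378 and ∂z/∂N = −n_y/n_z = −0.73485875.
Intercept c from Hole 1: 1678.6 + 97176.93 + 3299380.57 = 3398236.10.
At (385148, 4489794): z_contact = −97097.3 − 3299364.4 + 3398236.10 = 1774.4 ft.
Depth below ground = 1815 − 1774.4 = 41 ft.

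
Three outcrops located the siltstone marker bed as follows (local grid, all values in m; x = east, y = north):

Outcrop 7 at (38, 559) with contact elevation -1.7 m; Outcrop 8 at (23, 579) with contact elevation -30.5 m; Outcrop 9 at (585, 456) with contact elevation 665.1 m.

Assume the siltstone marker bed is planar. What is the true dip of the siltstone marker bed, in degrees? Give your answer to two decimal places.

51.61°

Let the plane be z = a·x + b·y + c.
Outcrop 8−Outcrop 7: −15a + 20b = −28.8;  Outcrop 9−Outcrop 7: 547a − 103b = 666.8.
Solving gives a = 1.10374, b = −0.61220.
Gradient magnitude |∇z| = √(a² + b²) = √(1.21823 + 0.37479) = 1.26215.
True dip = arctan(1.26215) = 51.61°, dipping toward WNW (azimuth ≈ 299°).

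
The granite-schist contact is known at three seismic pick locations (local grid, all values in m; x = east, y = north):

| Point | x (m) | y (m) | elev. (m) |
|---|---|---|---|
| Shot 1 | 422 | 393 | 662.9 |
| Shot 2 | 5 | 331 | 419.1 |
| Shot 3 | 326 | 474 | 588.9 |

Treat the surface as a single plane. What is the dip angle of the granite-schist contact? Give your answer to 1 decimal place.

Let the plane be z = a·x + b·y + c.
Shot 2−Shot 1: −417a − 62b = −243.8;  Shot 3−Shot 1: −96a + 81b = −74.
Solving gives a = 0.61254, b = −0.18760.
Gradient magnitude |∇z| = √(a² + b²) = √(0.37521 + 0.03519) = 0.64063.
True dip = arctan(0.64063) = 32.6°, dipping toward WNW (azimuth ≈ 287°).

32.6°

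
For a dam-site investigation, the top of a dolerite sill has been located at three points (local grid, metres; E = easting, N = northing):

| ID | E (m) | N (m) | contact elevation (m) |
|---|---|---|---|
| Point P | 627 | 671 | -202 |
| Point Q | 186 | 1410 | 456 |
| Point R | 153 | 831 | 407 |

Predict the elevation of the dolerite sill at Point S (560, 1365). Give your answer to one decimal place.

-11.9 m

Two edge vectors: Point P→Point Q = (-441, 739, 658), Point P→Point R = (-474, 160, 609).
Normal n = (Point P→Point Q) × (Point P→Point R) = (344771, -43323, 279726).
So ∂z/∂E = −n_x/n_z = −1.232531 and ∂z/∂N = −n_y/n_z = 0.154877.
Intercept c from Point P: -202 + 772.80 − 103.92 = 466.87.
At (560, 1365): z = −690.2 + 211.4 + 466.87 = -11.9 m.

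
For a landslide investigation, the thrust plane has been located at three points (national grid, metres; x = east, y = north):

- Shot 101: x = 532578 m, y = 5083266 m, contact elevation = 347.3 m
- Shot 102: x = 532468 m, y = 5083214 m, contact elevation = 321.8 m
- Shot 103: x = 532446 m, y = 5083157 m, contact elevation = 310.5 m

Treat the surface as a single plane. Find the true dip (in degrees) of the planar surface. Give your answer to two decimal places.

12.14°

Two edge vectors: Shot 101→Shot 102 = (-110, -52, -25.5), Shot 101→Shot 103 = (-132, -109, -36.8).
Normal n = (Shot 101→Shot 102) × (Shot 101→Shot 103) = (-865.9, -682, 5126).
So ∂z/∂x = −n_x/n_z = 0.16892 and ∂z/∂y = −n_y/n_z = 0.13305.
Gradient magnitude |∇z| = √(a² + b²) = √(0.02854 + 0.01770) = 0.21503.
True dip = arctan(0.21503) = 12.14°, dipping toward SW (azimuth ≈ 232°).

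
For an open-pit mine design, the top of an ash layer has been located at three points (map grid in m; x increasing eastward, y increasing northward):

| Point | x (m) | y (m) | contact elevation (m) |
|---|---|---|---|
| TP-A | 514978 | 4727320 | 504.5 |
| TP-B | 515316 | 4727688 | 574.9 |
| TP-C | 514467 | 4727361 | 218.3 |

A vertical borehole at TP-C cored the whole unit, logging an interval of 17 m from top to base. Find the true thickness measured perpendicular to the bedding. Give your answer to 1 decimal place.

Two edge vectors: TP-A→TP-B = (338, 368, 70.4), TP-A→TP-C = (-511, 41, -286.2).
Normal n = (TP-A→TP-B) × (TP-A→TP-C) = (-108208, 60761.2, 201906).
So ∂z/∂x = −n_x/n_z = 0.53593 and ∂z/∂y = −n_y/n_z = −0.30094.
|∇z| = √(a²+b²) = 0.61464, so dip δ = arctan(0.61464) = 31.58°.
True thickness = vertical thickness × cos δ = 17 × cos 31.58° = 14.5 m.

14.5 m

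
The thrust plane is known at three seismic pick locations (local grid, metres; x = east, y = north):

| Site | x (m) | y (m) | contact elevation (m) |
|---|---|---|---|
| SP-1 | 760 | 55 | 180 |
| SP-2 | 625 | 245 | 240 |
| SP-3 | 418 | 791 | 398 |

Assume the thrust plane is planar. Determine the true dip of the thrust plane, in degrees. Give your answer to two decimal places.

Let the plane be z = a·x + b·y + c.
SP-2−SP-1: −135a + 190b = 60;  SP-3−SP-1: −342a + 736b = 218.
Solving gives a = −0.07970, b = 0.25916.
Gradient magnitude |∇z| = √(a² + b²) = √(0.00635 + 0.06717) = 0.27114.
True dip = arctan(0.27114) = 15.17°, dipping toward SSE (azimuth ≈ 163°).

15.17°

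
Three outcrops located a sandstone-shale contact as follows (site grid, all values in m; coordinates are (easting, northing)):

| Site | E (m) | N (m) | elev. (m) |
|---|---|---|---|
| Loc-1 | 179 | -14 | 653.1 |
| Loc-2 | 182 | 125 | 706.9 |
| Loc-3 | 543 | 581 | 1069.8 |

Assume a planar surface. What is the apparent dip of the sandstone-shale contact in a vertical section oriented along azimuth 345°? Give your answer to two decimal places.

Let the plane be z = a·E + b·N + c.
Loc-2−Loc-1: 3a + 139b = 53.8;  Loc-3−Loc-1: 364a + 595b = 416.7.
Solving gives a = 0.53083, b = 0.37559.
Unit vector along 345° is (sin 345°, cos 345°) = (-0.2588, 0.9659).
Slope in that direction = a·(-0.2588) + b·(0.9659) = 0.22541.
Apparent dip = arctan|0.22541| = 12.70° (true dip is 33.0°, so apparent ≤ true as expected).

12.70°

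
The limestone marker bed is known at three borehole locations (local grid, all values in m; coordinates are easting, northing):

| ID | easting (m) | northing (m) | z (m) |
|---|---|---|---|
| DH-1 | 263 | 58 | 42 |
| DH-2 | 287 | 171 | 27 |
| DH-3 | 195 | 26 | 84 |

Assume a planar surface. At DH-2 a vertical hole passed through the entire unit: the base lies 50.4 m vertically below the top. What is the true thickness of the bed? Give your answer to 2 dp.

42.90 m

Let the plane be z = a·easting + b·northing + c.
DH-2−DH-1: 24a + 113b = −15;  DH-3−DH-1: −68a − 32b = 42.
Solving gives a = −0.61683, b = −0.00174.
|∇z| = √(a²+b²) = 0.61683, so dip δ = arctan(0.61683) = 31.67°.
True thickness = vertical thickness × cos δ = 50.4 × cos 31.67° = 42.90 m.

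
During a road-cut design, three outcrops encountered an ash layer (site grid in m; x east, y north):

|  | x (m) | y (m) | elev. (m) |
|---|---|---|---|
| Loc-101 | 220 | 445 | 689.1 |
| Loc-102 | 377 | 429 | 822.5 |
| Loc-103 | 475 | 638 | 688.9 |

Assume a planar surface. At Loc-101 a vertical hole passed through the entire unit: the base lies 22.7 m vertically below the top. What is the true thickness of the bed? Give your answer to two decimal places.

Let the plane be z = a·x + b·y + c.
Loc-102−Loc-101: 157a − 16b = 133.4;  Loc-103−Loc-101: 255a + 193b = −0.2.
Solving gives a = 0.74876, b = −0.99033.
|∇z| = √(a²+b²) = 1.24152, so dip δ = arctan(1.24152) = 51.15°.
True thickness = vertical thickness × cos δ = 22.7 × cos 51.15° = 14.24 m.

14.24 m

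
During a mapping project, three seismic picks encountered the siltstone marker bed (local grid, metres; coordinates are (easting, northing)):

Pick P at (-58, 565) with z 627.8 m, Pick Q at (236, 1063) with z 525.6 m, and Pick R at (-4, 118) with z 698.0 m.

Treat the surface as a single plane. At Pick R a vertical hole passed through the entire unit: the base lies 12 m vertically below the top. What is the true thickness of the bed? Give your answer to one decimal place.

Let the plane be z = a·E + b·N + c.
Pick Q−Pick P: 294a + 498b = −102.2;  Pick R−Pick P: 54a − 447b = 70.2.
Solving gives a = −0.06774, b = −0.16523.
|∇z| = √(a²+b²) = 0.17858, so dip δ = arctan(0.17858) = 10.12°.
True thickness = vertical thickness × cos δ = 12 × cos 10.12° = 11.8 m.

11.8 m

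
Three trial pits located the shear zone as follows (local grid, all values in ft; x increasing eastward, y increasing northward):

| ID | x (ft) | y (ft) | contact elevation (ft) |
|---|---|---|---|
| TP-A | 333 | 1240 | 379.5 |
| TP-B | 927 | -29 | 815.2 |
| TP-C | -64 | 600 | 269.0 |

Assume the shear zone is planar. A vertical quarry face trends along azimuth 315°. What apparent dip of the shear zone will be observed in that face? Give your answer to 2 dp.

22.84°

Two edge vectors: TP-A→TP-B = (594, -1269, 435.7), TP-A→TP-C = (-397, -640, -110.5).
Normal n = (TP-A→TP-B) × (TP-A→TP-C) = (419072.5, -107335.9, -883953).
So ∂z/∂x = −n_x/n_z = 0.47409 and ∂z/∂y = −n_y/n_z = −0.12143.
Unit vector along 315° is (sin 315°, cos 315°) = (-0.7071, 0.7071).
Slope in that direction = a·(-0.7071) + b·(0.7071) = −0.42109.
Apparent dip = arctan|0.42109| = 22.84° (true dip is 26.1°, so apparent ≤ true as expected).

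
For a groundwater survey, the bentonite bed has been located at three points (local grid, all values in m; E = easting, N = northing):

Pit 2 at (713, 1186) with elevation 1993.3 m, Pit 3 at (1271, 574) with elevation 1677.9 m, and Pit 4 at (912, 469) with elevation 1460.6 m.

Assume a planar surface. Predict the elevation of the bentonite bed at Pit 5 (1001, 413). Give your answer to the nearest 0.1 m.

Let the plane be z = a·E + b·N + c.
Pit 3−Pit 2: 558a − 612b = −315.4;  Pit 4−Pit 2: 199a − 717b = −532.7.
Solving gives a = 0.358862, b = 0.842557.
Then c = 1993.3 − a·713 − b·1186 = 738.16.
At (1001, 413): z = 359.2 + 348.0 + 738.16 = 1445.4 m.

1445.4 m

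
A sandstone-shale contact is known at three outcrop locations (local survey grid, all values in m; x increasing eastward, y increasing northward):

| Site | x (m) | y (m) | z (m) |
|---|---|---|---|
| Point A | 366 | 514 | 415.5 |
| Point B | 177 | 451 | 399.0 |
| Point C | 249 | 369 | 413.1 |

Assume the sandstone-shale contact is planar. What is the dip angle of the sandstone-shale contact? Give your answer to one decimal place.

7.6°

Two edge vectors: Point A→Point B = (-189, -63, -16.5), Point A→Point C = (-117, -145, -2.4).
Normal n = (Point A→Point B) × (Point A→Point C) = (-2241.3, 1476.9, 20034).
So ∂z/∂x = −n_x/n_z = 0.11187 and ∂z/∂y = −n_y/n_z = −0.07372.
Gradient magnitude |∇z| = √(a² + b²) = √(0.01252 + 0.00543) = 0.13398.
True dip = arctan(0.13398) = 7.6°, dipping toward WNW (azimuth ≈ 303°).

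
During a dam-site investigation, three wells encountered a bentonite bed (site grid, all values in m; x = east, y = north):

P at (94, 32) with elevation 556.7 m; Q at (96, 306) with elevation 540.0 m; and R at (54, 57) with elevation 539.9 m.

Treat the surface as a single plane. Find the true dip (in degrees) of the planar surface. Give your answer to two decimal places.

21.08°

Let the plane be z = a·x + b·y + c.
Q−P: 2a + 274b = −16.7;  R−P: −40a + 25b = −16.8.
Solving gives a = 0.38017, b = −0.06372.
Gradient magnitude |∇z| = √(a² + b²) = √(0.14453 + 0.00406) = 0.38548.
True dip = arctan(0.38548) = 21.08°, dipping toward W (azimuth ≈ 280°).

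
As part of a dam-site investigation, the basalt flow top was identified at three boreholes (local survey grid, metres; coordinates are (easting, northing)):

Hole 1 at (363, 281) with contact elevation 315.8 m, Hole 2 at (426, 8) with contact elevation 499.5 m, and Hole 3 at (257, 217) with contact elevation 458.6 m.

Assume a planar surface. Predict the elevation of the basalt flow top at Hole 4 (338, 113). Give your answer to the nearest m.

Let the plane be z = a·E + b·N + c.
Hole 2−Hole 1: 63a − 273b = 183.7;  Hole 3−Hole 1: −106a − 64b = 142.8.
Solving gives a = −0.82583, b = −0.86347.
Then c = 315.8 − a·363 − b·281 = 858.21.
At (338, 113): z = −279.1 − 97.6 + 858.21 = 481.5 m.

482 m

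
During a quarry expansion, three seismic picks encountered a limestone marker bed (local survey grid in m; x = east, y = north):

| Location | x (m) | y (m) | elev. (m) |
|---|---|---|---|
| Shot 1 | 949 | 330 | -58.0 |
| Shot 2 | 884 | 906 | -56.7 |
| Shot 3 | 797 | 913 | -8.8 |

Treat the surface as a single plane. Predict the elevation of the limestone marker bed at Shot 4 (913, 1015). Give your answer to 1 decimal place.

Two edge vectors: Shot 1→Shot 2 = (-65, 576, 1.3), Shot 1→Shot 3 = (-152, 583, 49.2).
Normal n = (Shot 1→Shot 2) × (Shot 1→Shot 3) = (27581.3, 3000.4, 49657).
So ∂z/∂x = −n_x/n_z = −0.555436 and ∂z/∂y = −n_y/n_z = −0.060422.
Intercept c from Shot 1: -58 + 527.11 + 19.94 = 489.05.
At (913, 1015): z = −507.1 − 61.3 + 489.05 = -79.4 m.

-79.4 m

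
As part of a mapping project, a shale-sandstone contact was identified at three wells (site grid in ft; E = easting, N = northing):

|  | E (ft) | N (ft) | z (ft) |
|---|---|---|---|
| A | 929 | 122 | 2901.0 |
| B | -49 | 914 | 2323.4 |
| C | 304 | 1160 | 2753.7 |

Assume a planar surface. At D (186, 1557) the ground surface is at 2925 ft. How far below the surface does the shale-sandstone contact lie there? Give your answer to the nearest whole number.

Let the plane be z = a·E + b·N + c.
B−A: −978a + 792b = −577.6;  C−A: −625a + 1038b = −147.3.
Solving gives a = 0.92834, b = 0.41706.
Then c = 2901 − a·929 − b·122 = 1987.69.
At (186, 1557): z_contact = 172.7 + 649.4 + 1987.69 = 2809.7 ft.
Depth below ground = 2925 − 2809.7 = 115 ft.

115 ft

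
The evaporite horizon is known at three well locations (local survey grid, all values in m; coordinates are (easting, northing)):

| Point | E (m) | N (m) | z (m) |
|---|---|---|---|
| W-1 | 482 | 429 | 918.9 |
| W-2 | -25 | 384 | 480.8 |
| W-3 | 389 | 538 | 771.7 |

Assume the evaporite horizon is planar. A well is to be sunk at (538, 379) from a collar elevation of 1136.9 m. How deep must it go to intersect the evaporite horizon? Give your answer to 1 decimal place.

138.3 m

Two edge vectors: W-1→W-2 = (-507, -45, -438.1), W-1→W-3 = (-93, 109, -147.2).
Normal n = (W-1→W-2) × (W-1→W-3) = (54376.9, -33887.1, -59448).
So ∂z/∂E = −n_x/n_z = 0.91470 and ∂z/∂N = −n_y/n_z = −0.57003.
Intercept c from W-1: 918.9 − 440.88 + 244.54 = 722.56.
At (538, 379): z_contact = 492.11 − 216.04 + 722.56 = 998.62 m.
Depth below ground = 1136.9 − 998.62 = 138.3 m.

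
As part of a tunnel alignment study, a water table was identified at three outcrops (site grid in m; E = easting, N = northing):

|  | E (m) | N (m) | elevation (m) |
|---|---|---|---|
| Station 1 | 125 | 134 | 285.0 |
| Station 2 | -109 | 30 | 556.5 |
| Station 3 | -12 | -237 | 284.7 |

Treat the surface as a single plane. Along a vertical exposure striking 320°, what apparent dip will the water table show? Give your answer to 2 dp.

52.13°

Let the plane be z = a·E + b·N + c.
Station 2−Station 1: −234a − 104b = 271.5;  Station 3−Station 1: −137a − 371b = −0.3.
Solving gives a = −1.38850, b = 0.51354.
Unit vector along 320° is (sin 320°, cos 320°) = (-0.6428, 0.7660).
Slope in that direction = a·(-0.6428) + b·(0.7660) = 1.28591.
Apparent dip = arctan|1.28591| = 52.13° (true dip is 56.0°, so apparent ≤ true as expected).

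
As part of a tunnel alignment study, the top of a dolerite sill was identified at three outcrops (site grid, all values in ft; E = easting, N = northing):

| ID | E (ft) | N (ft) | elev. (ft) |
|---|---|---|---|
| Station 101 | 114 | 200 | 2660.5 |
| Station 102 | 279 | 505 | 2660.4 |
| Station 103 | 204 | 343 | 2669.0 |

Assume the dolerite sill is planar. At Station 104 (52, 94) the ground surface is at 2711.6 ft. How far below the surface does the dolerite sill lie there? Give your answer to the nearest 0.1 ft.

Let the plane be z = a·E + b·N + c.
Station 102−Station 101: 165a + 305b = −0.1;  Station 103−Station 101: 90a + 143b = 8.5.
Solving gives a = 0.67621, b = −0.36615.
Then c = 2660.5 − a·114 − b·200 = 2656.64.
At (52, 94): z_contact = 35.16 − 34.42 + 2656.64 = 2657.39 ft.
Depth below ground = 2711.6 − 2657.39 = 54.2 ft.

54.2 ft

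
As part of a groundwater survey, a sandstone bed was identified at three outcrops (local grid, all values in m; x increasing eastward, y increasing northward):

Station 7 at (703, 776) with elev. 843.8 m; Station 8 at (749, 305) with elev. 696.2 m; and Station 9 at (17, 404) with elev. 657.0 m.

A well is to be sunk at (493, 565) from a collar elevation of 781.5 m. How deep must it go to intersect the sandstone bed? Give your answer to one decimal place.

26.2 m

Let the plane be z = a·x + b·y + c.
Station 8−Station 7: 46a − 471b = −147.6;  Station 9−Station 7: −686a − 372b = −186.8.
Solving gives a = 0.09722, b = 0.32287.
Then c = 843.8 − a·703 − b·776 = 524.91.
At (493, 565): z_contact = 47.93 + 182.42 + 524.91 = 755.26 m.
Depth below ground = 781.5 − 755.26 = 26.2 m.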